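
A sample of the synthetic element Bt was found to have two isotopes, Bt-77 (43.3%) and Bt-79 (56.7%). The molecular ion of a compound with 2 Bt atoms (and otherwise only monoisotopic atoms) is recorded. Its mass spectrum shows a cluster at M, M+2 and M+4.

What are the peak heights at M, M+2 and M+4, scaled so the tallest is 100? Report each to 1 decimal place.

The 2 Bt atoms are independent, so intensities follow the terms of (0.433 + 0.567)^2.
P(M) = 0.433^2 = 0.187489
P(M+2) = 2 × 0.433^1 × 0.567^1 = 0.491022
P(M+4) = 0.567^2 = 0.321489
The M+2 peak is largest (0.491022); scaling to 100 gives 38.2 : 100.0 : 65.5.

38.2 : 100.0 : 65.5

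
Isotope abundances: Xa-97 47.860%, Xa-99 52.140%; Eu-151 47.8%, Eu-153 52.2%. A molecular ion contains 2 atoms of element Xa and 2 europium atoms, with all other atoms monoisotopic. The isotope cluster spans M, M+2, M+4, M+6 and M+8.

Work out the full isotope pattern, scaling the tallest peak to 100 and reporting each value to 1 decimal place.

14.0 : 61.1 : 100.0 : 72.7 : 19.8

Element Xa pattern (n=2): 0.22905796 : 0.49908408 : 0.27185796
Europium pattern (n=2): 0.228484 : 0.499032 : 0.272484
Convolve the two distributions (both contribute in 2-u steps):
  M: 0.22905796×0.228484 = 0.052336
  M+2: 0.22905796×0.499032 + 0.49908408×0.228484 = 0.228340
  M+4: 0.22905796×0.272484 + 0.49908408×0.499032 + 0.27185796×0.228484 = 0.373589
  M+6: 0.49908408×0.272484 + 0.27185796×0.499032 = 0.271658
  M+8: 0.27185796×0.272484 = 0.074077
Scale to base peak (0.373589) = 100: 14.0 : 61.1 : 100.0 : 72.7 : 19.8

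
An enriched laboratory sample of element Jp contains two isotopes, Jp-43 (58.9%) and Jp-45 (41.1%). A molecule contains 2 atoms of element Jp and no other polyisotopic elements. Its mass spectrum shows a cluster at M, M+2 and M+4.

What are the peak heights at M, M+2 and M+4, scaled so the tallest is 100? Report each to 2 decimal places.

Each Jp atom is independently Jp-43 (p = 0.589) or Jp-45 (q = 0.411); the cluster is the binomial expansion (p + q)^2.
P(M) = 0.589^2 = 0.346921
P(M+2) = 2 × 0.589^1 × 0.411^1 = 0.484158
P(M+4) = 0.411^2 = 0.168921
The M+2 peak is largest (0.484158); scaling to 100 gives 71.65 : 100.00 : 34.89.

71.65 : 100.00 : 34.89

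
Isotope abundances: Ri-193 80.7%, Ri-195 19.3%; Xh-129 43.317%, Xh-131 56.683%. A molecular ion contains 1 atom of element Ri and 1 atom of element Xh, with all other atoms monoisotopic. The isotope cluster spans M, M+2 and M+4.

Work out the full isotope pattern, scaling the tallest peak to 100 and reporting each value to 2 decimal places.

Element Ri pattern (n=1): 0.8070 : 0.1930
Element Xh pattern (n=1): 0.43317 : 0.56683
Convolve the two distributions (both contribute in 2-u steps):
  M: 0.8070×0.43317 = 0.349568
  M+2: 0.8070×0.56683 + 0.1930×0.43317 = 0.541034
  M+4: 0.1930×0.56683 = 0.109398
Scale to base peak (0.541034) = 100: 64.61 : 100.00 : 20.22

64.61 : 100.00 : 20.22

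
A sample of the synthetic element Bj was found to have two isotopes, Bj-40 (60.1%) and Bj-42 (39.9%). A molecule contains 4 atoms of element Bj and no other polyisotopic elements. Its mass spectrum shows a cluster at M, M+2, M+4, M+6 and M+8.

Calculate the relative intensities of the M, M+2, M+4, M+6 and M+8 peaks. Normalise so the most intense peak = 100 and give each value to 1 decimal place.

37.7 : 100.0 : 99.6 : 44.1 : 7.3

Each Bj atom is independently Bj-40 (p = 0.601) or Bj-42 (q = 0.399); the cluster is the binomial expansion (p + q)^4.
P(M) = 0.601^4 = 0.130466
P(M+2) = 4 × 0.601^3 × 0.399^1 = 0.346463
P(M+4) = 6 × 0.601^2 × 0.399^2 = 0.345021
P(M+6) = 4 × 0.601^1 × 0.399^3 = 0.152705
P(M+8) = 0.399^4 = 0.025345
The M+2 peak is largest (0.346463); scaling to 100 gives 37.7 : 100.0 : 99.6 : 44.1 : 7.3.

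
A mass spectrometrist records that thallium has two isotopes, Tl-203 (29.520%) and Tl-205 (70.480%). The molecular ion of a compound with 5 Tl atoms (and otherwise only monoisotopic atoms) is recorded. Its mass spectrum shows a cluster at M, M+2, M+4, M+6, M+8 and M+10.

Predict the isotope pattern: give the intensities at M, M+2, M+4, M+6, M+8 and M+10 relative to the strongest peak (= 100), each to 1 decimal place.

The 5 Tl atoms are independent, so intensities follow the terms of (0.29520 + 0.70480)^5.
P(M) = 0.29520^5 = 0.002242
P(M+2) = 5 × 0.29520^4 × 0.70480^1 = 0.026761
P(M+4) = 10 × 0.29520^3 × 0.70480^2 = 0.127785
P(M+6) = 10 × 0.29520^2 × 0.70480^3 = 0.305092
P(M+8) = 5 × 0.29520^1 × 0.70480^4 = 0.364208
P(M+10) = 0.70480^5 = 0.173912
The M+8 peak is largest (0.364208); scaling to 100 gives 0.6 : 7.3 : 35.1 : 83.8 : 100.0 : 47.8.

0.6 : 7.3 : 35.1 : 83.8 : 100.0 : 47.8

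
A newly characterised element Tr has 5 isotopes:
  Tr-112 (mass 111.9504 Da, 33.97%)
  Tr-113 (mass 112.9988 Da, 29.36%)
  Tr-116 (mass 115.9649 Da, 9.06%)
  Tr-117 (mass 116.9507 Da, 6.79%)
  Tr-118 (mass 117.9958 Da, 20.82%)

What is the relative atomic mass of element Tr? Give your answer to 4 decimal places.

114.2201 Da

Ar = Σ fᵢ·mᵢ = 0.3397 × 111.9504 + 0.2936 × 112.9988 + 0.0906 × 115.9649 + 0.0679 × 116.9507 + 0.2082 × 117.9958
= 38.02955 + 33.17645 + 10.50642 + 7.94095 + 24.56673 = 114.22010 Da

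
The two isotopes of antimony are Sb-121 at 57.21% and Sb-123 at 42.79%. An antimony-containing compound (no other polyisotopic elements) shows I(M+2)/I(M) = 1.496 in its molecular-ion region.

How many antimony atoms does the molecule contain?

2

For n independent Sb atoms, I(M+2)/I(M) = n · (abundance Sb-123) / (abundance Sb-121) = n · 0.4279/0.5721.
n = 1.496 × 0.5721/0.4279 = 2.00 ≈ 2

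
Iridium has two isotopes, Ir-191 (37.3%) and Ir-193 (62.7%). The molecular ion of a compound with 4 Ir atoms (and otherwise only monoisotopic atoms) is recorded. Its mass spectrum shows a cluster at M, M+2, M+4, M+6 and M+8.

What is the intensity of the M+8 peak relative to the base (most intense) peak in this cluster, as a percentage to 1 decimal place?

Binomial terms of (0.373 + 0.627)^4: M 0.0194, M+2 0.1302, M+4 0.3282, M+6 0.3678, M+8 0.1546 → M+6 is the base peak.
P(M+6) = C(4,3) × 0.373^1 × 0.627^3 = 4 × 0.3730 × 0.24649188 = 0.367766 (base)
P(M+8) = C(4,4) × 0.373^0 × 0.627^4 = 1 × 1.0000 × 0.15455041 = 0.154550
Relative intensity = 0.154550 / 0.367766 × 100 = 42.0

42.0%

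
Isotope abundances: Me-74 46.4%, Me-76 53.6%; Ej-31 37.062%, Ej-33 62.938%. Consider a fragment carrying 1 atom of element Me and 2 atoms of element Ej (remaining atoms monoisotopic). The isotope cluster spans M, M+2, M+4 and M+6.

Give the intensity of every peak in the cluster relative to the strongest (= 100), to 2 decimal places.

14.69 : 66.86 : 100.00 : 48.94

Element Me pattern (n=1): 0.4640 : 0.5360
Element Ej pattern (n=2): 0.13735918 : 0.46652163 : 0.39611918
Convolve the two distributions (both contribute in 2-u steps):
  M: 0.4640×0.13735918 = 0.063735
  M+2: 0.4640×0.46652163 + 0.5360×0.13735918 = 0.290091
  M+4: 0.4640×0.39611918 + 0.5360×0.46652163 = 0.433855
  M+6: 0.5360×0.39611918 = 0.212320
Scale to base peak (0.433855) = 100: 14.69 : 66.86 : 100.00 : 48.94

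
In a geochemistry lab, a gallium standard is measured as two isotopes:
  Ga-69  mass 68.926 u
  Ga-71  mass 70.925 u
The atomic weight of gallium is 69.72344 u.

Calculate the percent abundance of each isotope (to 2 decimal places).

Ga-69: 60.11%, Ga-71: 39.89%

With x = fraction of Ga-69 (so Ga-71 is 1 − x):
68.926·x + 70.925·(1 − x) = 69.72344
(68.926 − 70.925)·x = 69.72344 − 70.925
x = -1.20156 / -1.999 = 0.60108 → 60.11% Ga-69, 39.89% Ga-71.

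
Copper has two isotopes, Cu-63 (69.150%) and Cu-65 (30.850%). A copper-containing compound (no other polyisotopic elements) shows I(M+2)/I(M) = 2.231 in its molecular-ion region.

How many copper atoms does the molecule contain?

For n independent Cu atoms, I(M+2)/I(M) = n · (abundance Cu-65) / (abundance Cu-63) = n · 0.30850/0.69150.
n = 2.231 × 0.69150/0.30850 = 5.00 ≈ 5

5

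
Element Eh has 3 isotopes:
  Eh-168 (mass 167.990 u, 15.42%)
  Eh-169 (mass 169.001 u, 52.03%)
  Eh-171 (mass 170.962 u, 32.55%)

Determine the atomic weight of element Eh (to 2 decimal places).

Ar = Σ fᵢ·mᵢ = 0.1542 × 167.990 + 0.5203 × 169.001 + 0.3255 × 170.962
= 25.9041 + 87.9312 + 55.6481 = 169.4834 u

169.48 u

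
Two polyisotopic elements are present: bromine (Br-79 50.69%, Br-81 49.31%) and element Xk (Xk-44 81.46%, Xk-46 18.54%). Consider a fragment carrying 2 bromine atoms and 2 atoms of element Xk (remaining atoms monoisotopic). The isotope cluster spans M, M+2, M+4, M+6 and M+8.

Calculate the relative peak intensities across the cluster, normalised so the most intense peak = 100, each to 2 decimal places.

41.65 : 100.00 : 78.46 : 22.14 : 2.04

Bromine pattern (n=2): 0.25694761 : 0.49990478 : 0.24314761
Element Xk pattern (n=2): 0.66357316 : 0.30205368 : 0.03437316
Convolve the two distributions (both contribute in 2-u steps):
  M: 0.25694761×0.66357316 = 0.170504
  M+2: 0.25694761×0.30205368 + 0.49990478×0.66357316 = 0.409335
  M+4: 0.25694761×0.03437316 + 0.49990478×0.30205368 + 0.24314761×0.66357316 = 0.321176
  M+6: 0.49990478×0.03437316 + 0.24314761×0.30205368 = 0.090627
  M+8: 0.24314761×0.03437316 = 0.008358
Scale to base peak (0.409335) = 100: 41.65 : 100.00 : 78.46 : 22.14 : 2.04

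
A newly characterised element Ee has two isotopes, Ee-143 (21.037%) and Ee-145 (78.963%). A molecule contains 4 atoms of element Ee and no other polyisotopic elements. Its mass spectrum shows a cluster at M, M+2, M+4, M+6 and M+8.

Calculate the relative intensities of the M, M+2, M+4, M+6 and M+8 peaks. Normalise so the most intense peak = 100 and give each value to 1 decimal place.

The 4 Ee atoms are independent, so intensities follow the terms of (0.21037 + 0.78963)^4.
P(M) = 0.21037^4 = 0.001959
P(M+2) = 4 × 0.21037^3 × 0.78963^1 = 0.029406
P(M+4) = 6 × 0.21037^2 × 0.78963^2 = 0.165564
P(M+6) = 4 × 0.21037^1 × 0.78963^3 = 0.414300
P(M+8) = 0.78963^4 = 0.388772
The M+6 peak is largest (0.414300); scaling to 100 gives 0.5 : 7.1 : 40.0 : 100.0 : 93.8.

0.5 : 7.1 : 40.0 : 100.0 : 93.8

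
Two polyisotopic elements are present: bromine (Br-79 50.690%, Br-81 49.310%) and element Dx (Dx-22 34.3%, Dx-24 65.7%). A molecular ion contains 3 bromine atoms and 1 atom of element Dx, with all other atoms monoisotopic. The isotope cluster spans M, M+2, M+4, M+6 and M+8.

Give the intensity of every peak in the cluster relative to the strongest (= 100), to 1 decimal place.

Bromine pattern (n=3): 0.13024674 : 0.3801026 : 0.36975457 : 0.11989609
Element Dx pattern (n=1): 0.3430 : 0.6570
Convolve the two distributions (both contribute in 2-u steps):
  M: 0.13024674×0.3430 = 0.044675
  M+2: 0.13024674×0.6570 + 0.3801026×0.3430 = 0.215947
  M+4: 0.3801026×0.6570 + 0.36975457×0.3430 = 0.376553
  M+6: 0.36975457×0.6570 + 0.11989609×0.3430 = 0.284053
  M+8: 0.11989609×0.6570 = 0.078772
Scale to base peak (0.376553) = 100: 11.9 : 57.3 : 100.0 : 75.4 : 20.9

11.9 : 57.3 : 100.0 : 75.4 : 20.9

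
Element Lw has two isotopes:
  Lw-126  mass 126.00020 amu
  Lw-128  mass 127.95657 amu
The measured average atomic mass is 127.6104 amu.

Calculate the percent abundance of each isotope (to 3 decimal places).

Lw-126: 17.695%, Lw-128: 82.305%

With x = fraction of Lw-126 (so Lw-128 is 1 − x):
126.00020·x + 127.95657·(1 − x) = 127.6104
(126.00020 − 127.95657)·x = 127.6104 − 127.95657
x = -0.34617 / -1.95637 = 0.17695 → 17.695% Lw-126, 82.305% Lw-128.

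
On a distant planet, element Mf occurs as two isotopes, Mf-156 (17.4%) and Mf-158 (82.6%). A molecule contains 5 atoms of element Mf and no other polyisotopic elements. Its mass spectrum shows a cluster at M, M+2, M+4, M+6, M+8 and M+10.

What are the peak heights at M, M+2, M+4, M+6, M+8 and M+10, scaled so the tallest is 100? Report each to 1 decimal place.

Expanding (0.174 + 0.826)^5:
P(M) = 0.174^5 = 0.000159
P(M+2) = 5 × 0.174^4 × 0.826^1 = 0.003786
P(M+4) = 10 × 0.174^3 × 0.826^2 = 0.035942
P(M+6) = 10 × 0.174^2 × 0.826^3 = 0.170623
P(M+8) = 5 × 0.174^1 × 0.826^4 = 0.404985
P(M+10) = 0.826^5 = 0.384503
The M+8 peak is largest (0.404985); scaling to 100 gives 0.0 : 0.9 : 8.9 : 42.1 : 100.0 : 94.9.

0.0 : 0.9 : 8.9 : 42.1 : 100.0 : 94.9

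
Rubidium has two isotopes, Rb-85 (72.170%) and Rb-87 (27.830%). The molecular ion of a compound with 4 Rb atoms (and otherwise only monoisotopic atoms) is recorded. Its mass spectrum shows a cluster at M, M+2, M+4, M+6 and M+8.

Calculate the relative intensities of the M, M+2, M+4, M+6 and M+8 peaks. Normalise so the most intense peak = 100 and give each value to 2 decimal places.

64.83 : 100.00 : 57.84 : 14.87 : 1.43

Expanding (0.72170 + 0.27830)^4:
P(M) = 0.72170^4 = 0.271286
P(M+2) = 4 × 0.72170^3 × 0.27830^1 = 0.418450
P(M+4) = 6 × 0.72170^2 × 0.27830^2 = 0.242042
P(M+6) = 4 × 0.72170^1 × 0.27830^3 = 0.062224
P(M+8) = 0.27830^4 = 0.005999
The M+2 peak is largest (0.418450); scaling to 100 gives 64.83 : 100.00 : 57.84 : 14.87 : 1.43.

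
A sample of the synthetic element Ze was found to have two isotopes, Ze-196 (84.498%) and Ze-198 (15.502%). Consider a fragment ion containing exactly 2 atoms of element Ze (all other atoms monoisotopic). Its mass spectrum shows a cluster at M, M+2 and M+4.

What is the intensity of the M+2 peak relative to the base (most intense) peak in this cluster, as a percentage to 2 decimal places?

36.69%

Term probabilities: M 0.7140, M+2 0.2620, M+4 0.0240. Base peak = M.
P(M) = C(2,0) × 0.84498^2 × 0.15502^0 = 1 × 0.7139912 × 1.0000 = 0.713991 (base)
P(M+2) = C(2,1) × 0.84498^1 × 0.15502^1 = 2 × 0.84498 × 0.15502 = 0.261978
Relative intensity = 0.261978 / 0.713991 × 100 = 36.69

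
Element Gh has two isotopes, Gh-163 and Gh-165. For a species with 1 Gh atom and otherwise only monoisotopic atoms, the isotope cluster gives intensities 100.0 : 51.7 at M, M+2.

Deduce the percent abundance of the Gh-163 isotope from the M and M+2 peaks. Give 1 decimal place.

65.9%

Write p for the Gh-163 fraction. I(M+2)/I(M) = [C(1,1)·p^0·(1−p)] / p^1 = 1·(1−p)/p = 51.7/100.0 = 0.5170
(1−p)/p = 0.5170/1 = 0.5170  ⇒  p = 1/(1 + 0.5170) = 0.6592
Gh-163: 65.9%, Gh-165: 34.1%.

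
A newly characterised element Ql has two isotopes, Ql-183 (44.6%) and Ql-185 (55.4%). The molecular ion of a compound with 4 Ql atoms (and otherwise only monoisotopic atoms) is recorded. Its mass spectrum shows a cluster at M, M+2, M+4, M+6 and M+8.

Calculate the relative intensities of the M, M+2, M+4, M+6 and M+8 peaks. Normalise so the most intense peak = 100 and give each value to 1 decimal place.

The 4 Ql atoms are independent, so intensities follow the terms of (0.446 + 0.554)^4.
P(M) = 0.446^4 = 0.039568
P(M+2) = 4 × 0.446^3 × 0.554^1 = 0.196596
P(M+4) = 6 × 0.446^2 × 0.554^2 = 0.366303
P(M+6) = 4 × 0.446^1 × 0.554^3 = 0.303336
P(M+8) = 0.554^4 = 0.094197
The M+4 peak is largest (0.366303); scaling to 100 gives 10.8 : 53.7 : 100.0 : 82.8 : 25.7.

10.8 : 53.7 : 100.0 : 82.8 : 25.7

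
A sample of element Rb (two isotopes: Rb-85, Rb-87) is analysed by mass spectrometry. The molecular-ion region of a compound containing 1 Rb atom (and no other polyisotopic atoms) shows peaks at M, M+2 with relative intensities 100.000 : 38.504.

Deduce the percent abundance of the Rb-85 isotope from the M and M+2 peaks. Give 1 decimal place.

If p is the fraction of Rb that is Rb-85, then I(M+2)/I(M) = [C(1,1)·p^0·(1−p)] / p^1 = 1·(1−p)/p = 38.504/100.000 = 0.3850
(1−p)/p = 0.3850/1 = 0.3850  ⇒  p = 1/(1 + 0.3850) = 0.7220
Rb-85: 72.2%, Rb-87: 27.8%.

72.2%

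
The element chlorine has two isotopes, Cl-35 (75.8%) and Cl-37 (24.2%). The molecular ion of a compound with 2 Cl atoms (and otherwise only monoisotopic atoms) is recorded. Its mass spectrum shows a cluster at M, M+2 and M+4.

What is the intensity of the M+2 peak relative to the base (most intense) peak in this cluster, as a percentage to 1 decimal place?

(0.758 + 0.242)^2 gives M 0.5746, M+2 0.3669, M+4 0.0586; the largest is M.
P(M) = C(2,0) × 0.758^2 × 0.242^0 = 1 × 0.574564 × 1.0000 = 0.574564 (base)
P(M+2) = C(2,1) × 0.758^1 × 0.242^1 = 2 × 0.7580 × 0.2420 = 0.366872
Relative intensity = 0.366872 / 0.574564 × 100 = 63.9

63.9%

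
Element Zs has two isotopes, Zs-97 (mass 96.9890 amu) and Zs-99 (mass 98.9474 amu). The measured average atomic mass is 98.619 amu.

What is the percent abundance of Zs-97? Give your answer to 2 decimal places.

Let x be the fractional abundance of Zs-97; then Zs-99 has abundance 1 − x.
96.9890·x + 98.9474·(1 − x) = 98.619
(96.9890 − 98.9474)·x = 98.619 − 98.9474
x = -0.3284 / -1.9584 = 0.16769 → 16.77% Zs-97, 83.23% Zs-99.

16.77%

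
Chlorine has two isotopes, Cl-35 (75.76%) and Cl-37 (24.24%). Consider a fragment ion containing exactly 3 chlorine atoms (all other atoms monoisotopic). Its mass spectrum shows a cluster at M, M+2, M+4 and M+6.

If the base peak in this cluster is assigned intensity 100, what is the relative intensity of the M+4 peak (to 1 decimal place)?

30.7

Term probabilities: M 0.4348, M+2 0.4174, M+4 0.1335, M+6 0.0142. Base peak = M.
P(M) = C(3,0) × 0.7576^3 × 0.2424^0 = 1 × 0.4348304 × 1.0000 = 0.434830 (base)
P(M+4) = C(3,2) × 0.7576^1 × 0.2424^2 = 3 × 0.7576 × 0.05875776 = 0.133545
Relative intensity = 0.133545 / 0.434830 × 100 = 30.7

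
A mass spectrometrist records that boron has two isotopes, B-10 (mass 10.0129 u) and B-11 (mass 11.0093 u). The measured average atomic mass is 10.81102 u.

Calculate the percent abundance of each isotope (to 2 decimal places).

Let x be the fractional abundance of B-10; then B-11 has abundance 1 − x.
10.0129·x + 11.0093·(1 − x) = 10.81102
(10.0129 − 11.0093)·x = 10.81102 − 11.0093
x = -0.19828 / -0.9964 = 0.19900 → 19.90% B-10, 80.10% B-11.

B-10: 19.90%, B-11: 80.10%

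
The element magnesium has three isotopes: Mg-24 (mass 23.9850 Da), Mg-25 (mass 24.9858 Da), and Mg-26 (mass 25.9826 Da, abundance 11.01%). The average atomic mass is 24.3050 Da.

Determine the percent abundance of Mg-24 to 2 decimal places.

Let x and y be the fractions of Mg-24 and Mg-25. Then x + y = 1 − 0.1101 = 0.8899 and 23.9850x + 24.9858y = 24.3050 − 0.1101×25.9826 = 21.44431574.
Substituting: 23.9850x + 24.9858(0.8899 − x) = 21.44431574
(23.9850 − 24.9858)x = -0.79054768  ⇒  x = 0.78992, y = 0.09998
Mg-24: 78.99%, Mg-25: 10.00%.

78.99%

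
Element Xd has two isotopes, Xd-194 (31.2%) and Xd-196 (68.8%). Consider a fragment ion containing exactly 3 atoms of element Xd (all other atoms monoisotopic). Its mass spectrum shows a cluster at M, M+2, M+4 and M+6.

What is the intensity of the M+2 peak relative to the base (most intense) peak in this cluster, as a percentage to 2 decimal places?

45.35%

Term probabilities: M 0.0304, M+2 0.2009, M+4 0.4430, M+6 0.3257. Base peak = M+4.
P(M+4) = C(3,2) × 0.312^1 × 0.688^2 = 3 × 0.3120 × 0.473344 = 0.443050 (base)
P(M+2) = C(3,1) × 0.312^2 × 0.688^1 = 3 × 0.097344 × 0.6880 = 0.200918
Relative intensity = 0.200918 / 0.443050 × 100 = 45.35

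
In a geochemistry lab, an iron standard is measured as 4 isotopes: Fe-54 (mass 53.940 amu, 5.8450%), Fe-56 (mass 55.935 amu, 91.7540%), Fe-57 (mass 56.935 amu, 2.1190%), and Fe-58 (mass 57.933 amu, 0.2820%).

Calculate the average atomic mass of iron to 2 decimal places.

55.85 amu

The abundance-weighted mean is 0.058450 × 53.940 + 0.917540 × 55.935 + 0.021190 × 56.935 + 0.002820 × 57.933
= 3.1528 + 51.3226 + 1.2065 + 0.1634 = 55.8453 amu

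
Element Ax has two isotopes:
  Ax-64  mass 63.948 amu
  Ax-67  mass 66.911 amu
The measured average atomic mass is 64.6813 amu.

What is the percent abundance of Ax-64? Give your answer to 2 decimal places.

75.25%

With x = fraction of Ax-64 (so Ax-67 is 1 − x):
63.948·x + 66.911·(1 − x) = 64.6813
(63.948 − 66.911)·x = 64.6813 − 66.911
x = -2.2297 / -2.963 = 0.75251 → 75.25% Ax-64, 24.75% Ax-67.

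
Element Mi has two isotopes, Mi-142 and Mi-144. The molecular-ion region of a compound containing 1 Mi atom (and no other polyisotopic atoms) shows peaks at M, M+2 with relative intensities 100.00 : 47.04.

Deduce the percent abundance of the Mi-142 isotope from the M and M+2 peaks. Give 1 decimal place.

68.0%

If p is the fraction of Mi that is Mi-142, then I(M+2)/I(M) = [C(1,1)·p^0·(1−p)] / p^1 = 1·(1−p)/p = 47.04/100.00 = 0.4704
(1−p)/p = 0.4704/1 = 0.4704  ⇒  p = 1/(1 + 0.4704) = 0.6801
Mi-142: 68.0%, Mi-144: 32.0%.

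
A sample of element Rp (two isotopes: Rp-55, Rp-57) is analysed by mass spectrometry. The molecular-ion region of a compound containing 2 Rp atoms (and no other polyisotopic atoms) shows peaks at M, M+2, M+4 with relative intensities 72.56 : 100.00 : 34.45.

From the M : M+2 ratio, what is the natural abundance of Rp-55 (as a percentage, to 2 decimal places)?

59.20%

Let p = fractional abundance of Rp-55. I(M+2)/I(M) = [C(2,1)·p^1·(1−p)] / p^2 = 2·(1−p)/p = 100.00/72.56 = 1.3782
(1−p)/p = 1.3782/2 = 0.6891  ⇒  p = 1/(1 + 0.6891) = 0.5920
Rp-55: 59.20%, Rp-57: 40.80%.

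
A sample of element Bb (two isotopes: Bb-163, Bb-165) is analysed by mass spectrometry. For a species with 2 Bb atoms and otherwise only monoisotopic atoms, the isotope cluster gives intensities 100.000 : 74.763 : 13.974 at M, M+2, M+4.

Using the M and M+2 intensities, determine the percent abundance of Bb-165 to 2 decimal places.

If p is the fraction of Bb that is Bb-163, then I(M+2)/I(M) = [C(2,1)·p^1·(1−p)] / p^2 = 2·(1−p)/p = 74.763/100.000 = 0.7476
(1−p)/p = 0.7476/2 = 0.3738  ⇒  p = 1/(1 + 0.3738) = 0.7279
Bb-163: 72.79%, Bb-165: 27.21%.

27.21%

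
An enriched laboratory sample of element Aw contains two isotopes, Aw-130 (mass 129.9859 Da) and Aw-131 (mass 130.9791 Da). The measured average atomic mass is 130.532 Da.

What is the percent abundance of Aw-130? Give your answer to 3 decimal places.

45.016%

Let x be the fractional abundance of Aw-130; then Aw-131 has abundance 1 − x.
129.9859·x + 130.9791·(1 − x) = 130.532
(129.9859 − 130.9791)·x = 130.532 − 130.9791
x = -0.4471 / -0.9932 = 0.45016 → 45.016% Aw-130, 54.984% Aw-131.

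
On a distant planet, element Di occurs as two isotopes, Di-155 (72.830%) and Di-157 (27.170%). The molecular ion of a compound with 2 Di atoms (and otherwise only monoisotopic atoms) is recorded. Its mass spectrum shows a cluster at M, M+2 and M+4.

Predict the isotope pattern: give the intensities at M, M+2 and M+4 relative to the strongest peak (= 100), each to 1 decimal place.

100.0 : 74.6 : 13.9

The 2 Di atoms are independent, so intensities follow the terms of (0.72830 + 0.27170)^2.
P(M) = 0.72830^2 = 0.530421
P(M+2) = 2 × 0.72830^1 × 0.27170^1 = 0.395758
P(M+4) = 0.27170^2 = 0.073821
The M peak is largest (0.530421); scaling to 100 gives 100.0 : 74.6 : 13.9.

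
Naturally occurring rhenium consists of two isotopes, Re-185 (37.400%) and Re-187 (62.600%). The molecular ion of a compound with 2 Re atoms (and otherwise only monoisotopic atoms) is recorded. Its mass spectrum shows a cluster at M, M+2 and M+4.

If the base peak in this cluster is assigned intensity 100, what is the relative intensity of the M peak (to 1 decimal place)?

Term probabilities: M 0.1399, M+2 0.4682, M+4 0.3919. Base peak = M+2.
P(M+2) = C(2,1) × 0.37400^1 × 0.62600^1 = 2 × 0.3740 × 0.6260 = 0.468248 (base)
P(M) = C(2,0) × 0.37400^2 × 0.62600^0 = 1 × 0.139876 × 1.0000 = 0.139876
Relative intensity = 0.139876 / 0.468248 × 100 = 29.9

29.9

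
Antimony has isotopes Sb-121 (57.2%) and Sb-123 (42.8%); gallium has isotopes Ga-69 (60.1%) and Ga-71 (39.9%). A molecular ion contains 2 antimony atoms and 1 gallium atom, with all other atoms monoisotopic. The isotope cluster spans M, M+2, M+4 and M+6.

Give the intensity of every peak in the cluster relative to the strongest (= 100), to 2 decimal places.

46.29 : 100.00 : 71.90 : 17.21

Antimony pattern (n=2): 0.327184 : 0.489632 : 0.183184
Gallium pattern (n=1): 0.6010 : 0.3990
Convolve the two distributions (both contribute in 2-u steps):
  M: 0.327184×0.6010 = 0.196638
  M+2: 0.327184×0.3990 + 0.489632×0.6010 = 0.424815
  M+4: 0.489632×0.3990 + 0.183184×0.6010 = 0.305457
  M+6: 0.183184×0.3990 = 0.073090
Scale to base peak (0.424815) = 100: 46.29 : 100.00 : 71.90 : 17.21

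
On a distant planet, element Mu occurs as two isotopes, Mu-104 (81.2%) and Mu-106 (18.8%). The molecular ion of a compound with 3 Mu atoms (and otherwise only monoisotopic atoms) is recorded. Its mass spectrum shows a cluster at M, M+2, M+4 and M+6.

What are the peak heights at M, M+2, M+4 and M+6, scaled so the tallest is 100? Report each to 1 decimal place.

100.0 : 69.5 : 16.1 : 1.2

The 3 Mu atoms are independent, so intensities follow the terms of (0.812 + 0.188)^3.
P(M) = 0.812^3 = 0.535387
P(M+2) = 3 × 0.812^2 × 0.188^1 = 0.371870
P(M+4) = 3 × 0.812^1 × 0.188^2 = 0.086098
P(M+6) = 0.188^3 = 0.006645
The M peak is largest (0.535387); scaling to 100 gives 100.0 : 69.5 : 16.1 : 1.2.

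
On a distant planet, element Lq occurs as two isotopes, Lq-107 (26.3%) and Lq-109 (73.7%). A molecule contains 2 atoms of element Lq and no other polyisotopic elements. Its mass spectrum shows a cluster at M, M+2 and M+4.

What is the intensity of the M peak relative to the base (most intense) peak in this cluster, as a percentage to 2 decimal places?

Term probabilities: M 0.0692, M+2 0.3877, M+4 0.5432. Base peak = M+4.
P(M+4) = C(2,2) × 0.263^0 × 0.737^2 = 1 × 1.0000 × 0.543169 = 0.543169 (base)
P(M) = C(2,0) × 0.263^2 × 0.737^0 = 1 × 0.069169 × 1.0000 = 0.069169
Relative intensity = 0.069169 / 0.543169 × 100 = 12.73

12.73%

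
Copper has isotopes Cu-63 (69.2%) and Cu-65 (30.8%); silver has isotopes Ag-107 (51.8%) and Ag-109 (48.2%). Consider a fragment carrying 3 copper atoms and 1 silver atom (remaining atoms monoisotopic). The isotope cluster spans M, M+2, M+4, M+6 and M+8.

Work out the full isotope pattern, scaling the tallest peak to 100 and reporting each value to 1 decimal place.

Copper pattern (n=3): 0.33137389 : 0.44247034 : 0.19693766 : 0.02921811
Silver pattern (n=1): 0.5180 : 0.4820
Convolve the two distributions (both contribute in 2-u steps):
  M: 0.33137389×0.5180 = 0.171652
  M+2: 0.33137389×0.4820 + 0.44247034×0.5180 = 0.388922
  M+4: 0.44247034×0.4820 + 0.19693766×0.5180 = 0.315284
  M+6: 0.19693766×0.4820 + 0.02921811×0.5180 = 0.110059
  M+8: 0.02921811×0.4820 = 0.014083
Scale to base peak (0.388922) = 100: 44.1 : 100.0 : 81.1 : 28.3 : 3.6

44.1 : 100.0 : 81.1 : 28.3 : 3.6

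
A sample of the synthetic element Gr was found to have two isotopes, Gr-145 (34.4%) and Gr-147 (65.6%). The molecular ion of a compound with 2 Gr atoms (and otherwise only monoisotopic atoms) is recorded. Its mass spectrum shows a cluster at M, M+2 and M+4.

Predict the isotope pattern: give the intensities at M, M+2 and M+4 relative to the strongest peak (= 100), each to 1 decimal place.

26.2 : 100.0 : 95.3

Each Gr atom is independently Gr-145 (p = 0.344) or Gr-147 (q = 0.656); the cluster is the binomial expansion (p + q)^2.
P(M) = 0.344^2 = 0.118336
P(M+2) = 2 × 0.344^1 × 0.656^1 = 0.451328
P(M+4) = 0.656^2 = 0.430336
The M+2 peak is largest (0.451328); scaling to 100 gives 26.2 : 100.0 : 95.3.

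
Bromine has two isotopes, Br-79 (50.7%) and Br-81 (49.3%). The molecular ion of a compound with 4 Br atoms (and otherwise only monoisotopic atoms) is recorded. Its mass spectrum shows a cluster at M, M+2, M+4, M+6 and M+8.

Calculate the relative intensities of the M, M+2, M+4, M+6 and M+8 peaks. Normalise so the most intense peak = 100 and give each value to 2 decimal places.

Expanding (0.507 + 0.493)^4:
P(M) = 0.507^4 = 0.066074
P(M+2) = 4 × 0.507^3 × 0.493^1 = 0.256999
P(M+4) = 6 × 0.507^2 × 0.493^2 = 0.374853
P(M+6) = 4 × 0.507^1 × 0.493^3 = 0.243001
P(M+8) = 0.493^4 = 0.059073
The M+4 peak is largest (0.374853); scaling to 100 gives 17.63 : 68.56 : 100.00 : 64.83 : 15.76.

17.63 : 68.56 : 100.00 : 64.83 : 15.76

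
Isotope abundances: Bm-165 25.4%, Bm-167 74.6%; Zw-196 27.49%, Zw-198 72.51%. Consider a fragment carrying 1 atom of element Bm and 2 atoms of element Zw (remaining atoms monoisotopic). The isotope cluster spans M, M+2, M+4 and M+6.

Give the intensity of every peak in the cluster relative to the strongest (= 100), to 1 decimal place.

4.5 : 36.6 : 100.0 : 91.0

Element Bm pattern (n=1): 0.2540 : 0.7460
Element Zw pattern (n=2): 0.07557001 : 0.39865998 : 0.52577001
Convolve the two distributions (both contribute in 2-u steps):
  M: 0.2540×0.07557001 = 0.019195
  M+2: 0.2540×0.39865998 + 0.7460×0.07557001 = 0.157635
  M+4: 0.2540×0.52577001 + 0.7460×0.39865998 = 0.430946
  M+6: 0.7460×0.52577001 = 0.392224
Scale to base peak (0.430946) = 100: 4.5 : 36.6 : 100.0 : 91.0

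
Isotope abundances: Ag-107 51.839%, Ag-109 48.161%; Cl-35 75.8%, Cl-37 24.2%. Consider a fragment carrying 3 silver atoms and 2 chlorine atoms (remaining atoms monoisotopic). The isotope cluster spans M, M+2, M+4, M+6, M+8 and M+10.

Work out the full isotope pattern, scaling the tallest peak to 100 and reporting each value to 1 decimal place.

Silver pattern (n=3): 0.13930601 : 0.38826655 : 0.36071887 : 0.11170857
Chlorine pattern (n=2): 0.574564 : 0.366872 : 0.058564
Convolve the two distributions (both contribute in 2-u steps):
  M: 0.13930601×0.574564 = 0.080040
  M+2: 0.13930601×0.366872 + 0.38826655×0.574564 = 0.274191
  M+4: 0.13930601×0.058564 + 0.38826655×0.366872 + 0.36071887×0.574564 = 0.357859
  M+6: 0.38826655×0.058564 + 0.36071887×0.366872 + 0.11170857×0.574564 = 0.219260
  M+8: 0.36071887×0.058564 + 0.11170857×0.366872 = 0.062108
  M+10: 0.11170857×0.058564 = 0.006542
Scale to base peak (0.357859) = 100: 22.4 : 76.6 : 100.0 : 61.3 : 17.4 : 1.8

22.4 : 76.6 : 100.0 : 61.3 : 17.4 : 1.8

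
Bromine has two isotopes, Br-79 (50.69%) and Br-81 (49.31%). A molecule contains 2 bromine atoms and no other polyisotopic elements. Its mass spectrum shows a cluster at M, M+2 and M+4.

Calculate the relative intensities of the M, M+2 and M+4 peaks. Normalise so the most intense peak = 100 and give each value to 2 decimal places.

51.40 : 100.00 : 48.64

The 2 Br atoms are independent, so intensities follow the terms of (0.5069 + 0.4931)^2.
P(M) = 0.5069^2 = 0.256948
P(M+2) = 2 × 0.5069^1 × 0.4931^1 = 0.499905
P(M+4) = 0.4931^2 = 0.243148
The M+2 peak is largest (0.499905); scaling to 100 gives 51.40 : 100.00 : 48.64.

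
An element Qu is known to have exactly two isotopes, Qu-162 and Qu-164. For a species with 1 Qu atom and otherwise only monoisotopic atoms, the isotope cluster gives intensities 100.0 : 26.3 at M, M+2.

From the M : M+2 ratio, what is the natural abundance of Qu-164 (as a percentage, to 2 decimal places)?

20.82%

Write p for the Qu-162 fraction. I(M+2)/I(M) = [C(1,1)·p^0·(1−p)] / p^1 = 1·(1−p)/p = 26.3/100.0 = 0.2630
(1−p)/p = 0.2630/1 = 0.2630  ⇒  p = 1/(1 + 0.2630) = 0.7918
Qu-162: 79.18%, Qu-164: 20.82%.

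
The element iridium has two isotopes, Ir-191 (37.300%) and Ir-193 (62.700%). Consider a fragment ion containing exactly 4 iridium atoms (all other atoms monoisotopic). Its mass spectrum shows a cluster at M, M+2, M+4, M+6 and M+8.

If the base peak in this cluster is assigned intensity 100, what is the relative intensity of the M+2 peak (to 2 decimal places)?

35.39

Term probabilities: M 0.0194, M+2 0.1302, M+4 0.3282, M+6 0.3678, M+8 0.1546. Base peak = M+6.
P(M+6) = C(4,3) × 0.37300^1 × 0.62700^3 = 4 × 0.3730 × 0.24649188 = 0.367766 (base)
P(M+2) = C(4,1) × 0.37300^3 × 0.62700^1 = 4 × 0.05189512 × 0.6270 = 0.130153
Relative intensity = 0.130153 / 0.367766 × 100 = 35.39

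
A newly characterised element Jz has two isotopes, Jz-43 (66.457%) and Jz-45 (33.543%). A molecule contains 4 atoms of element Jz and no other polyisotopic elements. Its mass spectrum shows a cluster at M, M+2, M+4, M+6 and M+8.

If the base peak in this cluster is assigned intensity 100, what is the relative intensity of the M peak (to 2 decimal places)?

49.53

Term probabilities: M 0.1951, M+2 0.3938, M+4 0.2982, M+6 0.1003, M+8 0.0127. Base peak = M+2.
P(M+2) = C(4,1) × 0.66457^3 × 0.33543^1 = 4 × 0.29350952 × 0.33543 = 0.393808 (base)
P(M) = C(4,0) × 0.66457^4 × 0.33543^0 = 1 × 0.19505762 × 1.0000 = 0.195058
Relative intensity = 0.195058 / 0.393808 × 100 = 49.53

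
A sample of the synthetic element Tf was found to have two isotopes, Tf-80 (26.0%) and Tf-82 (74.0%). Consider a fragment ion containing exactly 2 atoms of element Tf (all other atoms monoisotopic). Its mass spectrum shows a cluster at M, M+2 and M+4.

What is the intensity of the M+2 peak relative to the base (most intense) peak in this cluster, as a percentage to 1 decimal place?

70.3%

(0.260 + 0.740)^2 gives M 0.0676, M+2 0.3848, M+4 0.5476; the largest is M+4.
P(M+4) = C(2,2) × 0.260^0 × 0.740^2 = 1 × 1.0000 × 0.5476 = 0.547600 (base)
P(M+2) = C(2,1) × 0.260^1 × 0.740^1 = 2 × 0.2600 × 0.7400 = 0.384800
Relative intensity = 0.384800 / 0.547600 × 100 = 70.3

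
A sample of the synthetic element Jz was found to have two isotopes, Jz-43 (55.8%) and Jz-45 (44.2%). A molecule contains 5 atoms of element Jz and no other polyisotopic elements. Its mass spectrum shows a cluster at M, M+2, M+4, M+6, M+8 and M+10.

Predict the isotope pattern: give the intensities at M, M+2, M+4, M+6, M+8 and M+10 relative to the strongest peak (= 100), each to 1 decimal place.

Each Jz atom is independently Jz-43 (p = 0.558) or Jz-45 (q = 0.442); the cluster is the binomial expansion (p + q)^5.
P(M) = 0.558^5 = 0.054097
P(M+2) = 5 × 0.558^4 × 0.442^1 = 0.214254
P(M+4) = 10 × 0.558^3 × 0.442^2 = 0.339428
P(M+6) = 10 × 0.558^2 × 0.442^3 = 0.268866
P(M+8) = 5 × 0.558^1 × 0.442^4 = 0.106486
P(M+10) = 0.442^5 = 0.016870
The M+4 peak is largest (0.339428); scaling to 100 gives 15.9 : 63.1 : 100.0 : 79.2 : 31.4 : 5.0.

15.9 : 63.1 : 100.0 : 79.2 : 31.4 : 5.0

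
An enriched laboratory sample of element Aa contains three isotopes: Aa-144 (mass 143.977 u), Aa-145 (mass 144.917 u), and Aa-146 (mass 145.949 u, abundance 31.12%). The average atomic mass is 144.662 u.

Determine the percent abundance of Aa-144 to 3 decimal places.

Let x and y be the fractions of Aa-144 and Aa-145. Then x + y = 1 − 0.3112 = 0.6888 and 143.977x + 144.917y = 144.662 − 0.3112×145.949 = 99.2426712.
Substituting: 143.977x + 144.917(0.6888 − x) = 99.2426712
(143.977 − 144.917)x = -0.5761584  ⇒  x = 0.61293, y = 0.07587
Aa-144: 61.293%, Aa-145: 7.587%.

61.293%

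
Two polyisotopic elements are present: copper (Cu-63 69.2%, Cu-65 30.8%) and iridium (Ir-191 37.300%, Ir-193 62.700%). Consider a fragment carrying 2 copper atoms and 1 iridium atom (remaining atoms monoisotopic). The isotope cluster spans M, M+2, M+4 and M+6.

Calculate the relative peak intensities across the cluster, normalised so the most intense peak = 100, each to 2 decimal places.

38.89 : 100.00 : 65.90 : 12.95

Copper pattern (n=2): 0.478864 : 0.426272 : 0.094864
Iridium pattern (n=1): 0.3730 : 0.6270
Convolve the two distributions (both contribute in 2-u steps):
  M: 0.478864×0.3730 = 0.178616
  M+2: 0.478864×0.6270 + 0.426272×0.3730 = 0.459247
  M+4: 0.426272×0.6270 + 0.094864×0.3730 = 0.302657
  M+6: 0.094864×0.6270 = 0.059480
Scale to base peak (0.459247) = 100: 38.89 : 100.00 : 65.90 : 12.95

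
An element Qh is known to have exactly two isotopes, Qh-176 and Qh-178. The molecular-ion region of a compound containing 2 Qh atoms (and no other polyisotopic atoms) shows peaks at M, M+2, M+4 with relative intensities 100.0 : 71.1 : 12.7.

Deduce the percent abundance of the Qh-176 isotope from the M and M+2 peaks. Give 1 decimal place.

73.8%

If p is the fraction of Qh that is Qh-176, then I(M+2)/I(M) = [C(2,1)·p^1·(1−p)] / p^2 = 2·(1−p)/p = 71.1/100.0 = 0.7110
(1−p)/p = 0.7110/2 = 0.3555  ⇒  p = 1/(1 + 0.3555) = 0.7377
Qh-176: 73.8%, Qh-178: 26.2%.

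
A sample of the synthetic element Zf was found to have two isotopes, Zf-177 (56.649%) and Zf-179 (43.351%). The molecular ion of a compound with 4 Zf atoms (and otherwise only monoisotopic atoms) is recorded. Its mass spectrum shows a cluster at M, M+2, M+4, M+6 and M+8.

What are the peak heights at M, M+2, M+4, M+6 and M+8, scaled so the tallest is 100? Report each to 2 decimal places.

Expanding (0.56649 + 0.43351)^4:
P(M) = 0.56649^4 = 0.102984
P(M+2) = 4 × 0.56649^3 × 0.43351^1 = 0.315236
P(M+4) = 6 × 0.56649^2 × 0.43351^2 = 0.361855
P(M+6) = 4 × 0.56649^1 × 0.43351^3 = 0.184608
P(M+8) = 0.43351^4 = 0.035318
The M+4 peak is largest (0.361855); scaling to 100 gives 28.46 : 87.12 : 100.00 : 51.02 : 9.76.

28.46 : 87.12 : 100.00 : 51.02 : 9.76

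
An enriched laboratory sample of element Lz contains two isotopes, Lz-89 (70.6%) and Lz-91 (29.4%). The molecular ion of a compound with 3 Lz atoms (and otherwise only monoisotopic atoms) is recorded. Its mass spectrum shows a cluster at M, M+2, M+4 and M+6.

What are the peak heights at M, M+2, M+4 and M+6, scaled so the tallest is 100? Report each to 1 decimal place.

80.0 : 100.0 : 41.6 : 5.8

The 3 Lz atoms are independent, so intensities follow the terms of (0.706 + 0.294)^3.
P(M) = 0.706^3 = 0.351896
P(M+2) = 3 × 0.706^2 × 0.294^1 = 0.439621
P(M+4) = 3 × 0.706^1 × 0.294^2 = 0.183071
P(M+6) = 0.294^3 = 0.025412
The M+2 peak is largest (0.439621); scaling to 100 gives 80.0 : 100.0 : 41.6 : 5.8.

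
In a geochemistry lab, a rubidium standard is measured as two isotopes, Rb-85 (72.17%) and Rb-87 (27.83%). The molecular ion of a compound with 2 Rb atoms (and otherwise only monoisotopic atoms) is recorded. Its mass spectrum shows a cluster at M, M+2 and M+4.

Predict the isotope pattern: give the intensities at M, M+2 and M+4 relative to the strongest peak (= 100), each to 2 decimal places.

The 2 Rb atoms are independent, so intensities follow the terms of (0.7217 + 0.2783)^2.
P(M) = 0.7217^2 = 0.520851
P(M+2) = 2 × 0.7217^1 × 0.2783^1 = 0.401698
P(M+4) = 0.2783^2 = 0.077451
The M peak is largest (0.520851); scaling to 100 gives 100.00 : 77.12 : 14.87.

100.00 : 77.12 : 14.87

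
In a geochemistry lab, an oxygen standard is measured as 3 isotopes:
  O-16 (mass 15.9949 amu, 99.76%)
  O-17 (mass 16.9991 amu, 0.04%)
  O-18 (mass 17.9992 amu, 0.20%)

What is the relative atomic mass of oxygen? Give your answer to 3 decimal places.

15.999 amu

Ar = Σ fᵢ·mᵢ = 0.9976 × 15.9949 + 0.0004 × 16.9991 + 0.0020 × 17.9992
= 15.95651 + 0.00680 + 0.03600 = 15.99931 amu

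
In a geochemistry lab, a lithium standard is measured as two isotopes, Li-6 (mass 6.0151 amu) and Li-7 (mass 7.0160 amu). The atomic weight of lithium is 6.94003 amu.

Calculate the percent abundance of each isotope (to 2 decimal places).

Li-6: 7.59%, Li-7: 92.41%

With x = fraction of Li-6 (so Li-7 is 1 − x):
6.0151·x + 7.0160·(1 − x) = 6.94003
(6.0151 − 7.0160)·x = 6.94003 − 7.0160
x = -0.07597 / -1.0009 = 0.07590 → 7.59% Li-6, 92.41% Li-7.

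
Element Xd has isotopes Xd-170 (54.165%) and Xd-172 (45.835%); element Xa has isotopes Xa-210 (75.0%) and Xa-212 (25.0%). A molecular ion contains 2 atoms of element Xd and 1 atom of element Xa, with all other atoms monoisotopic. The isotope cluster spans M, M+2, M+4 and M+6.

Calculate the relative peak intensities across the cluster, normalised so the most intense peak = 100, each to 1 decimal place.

49.4 : 100.0 : 63.2 : 11.8

Element Xd pattern (n=2): 0.29338472 : 0.49653055 : 0.21008472
Element Xa pattern (n=1): 0.7500 : 0.2500
Convolve the two distributions (both contribute in 2-u steps):
  M: 0.29338472×0.7500 = 0.220039
  M+2: 0.29338472×0.2500 + 0.49653055×0.7500 = 0.445744
  M+4: 0.49653055×0.2500 + 0.21008472×0.7500 = 0.281696
  M+6: 0.21008472×0.2500 = 0.052521
Scale to base peak (0.445744) = 100: 49.4 : 100.0 : 63.2 : 11.8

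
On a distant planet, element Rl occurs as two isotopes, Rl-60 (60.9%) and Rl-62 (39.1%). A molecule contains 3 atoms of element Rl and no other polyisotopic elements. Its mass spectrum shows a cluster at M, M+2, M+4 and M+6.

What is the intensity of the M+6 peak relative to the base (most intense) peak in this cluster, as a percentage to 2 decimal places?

Term probabilities: M 0.2259, M+2 0.4350, M+4 0.2793, M+6 0.0598. Base peak = M+2.
P(M+2) = C(3,1) × 0.609^2 × 0.391^1 = 3 × 0.370881 × 0.3910 = 0.435043 (base)
P(M+6) = C(3,3) × 0.609^0 × 0.391^3 = 1 × 1.0000 × 0.05977647 = 0.059776
Relative intensity = 0.059776 / 0.435043 × 100 = 13.74

13.74%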